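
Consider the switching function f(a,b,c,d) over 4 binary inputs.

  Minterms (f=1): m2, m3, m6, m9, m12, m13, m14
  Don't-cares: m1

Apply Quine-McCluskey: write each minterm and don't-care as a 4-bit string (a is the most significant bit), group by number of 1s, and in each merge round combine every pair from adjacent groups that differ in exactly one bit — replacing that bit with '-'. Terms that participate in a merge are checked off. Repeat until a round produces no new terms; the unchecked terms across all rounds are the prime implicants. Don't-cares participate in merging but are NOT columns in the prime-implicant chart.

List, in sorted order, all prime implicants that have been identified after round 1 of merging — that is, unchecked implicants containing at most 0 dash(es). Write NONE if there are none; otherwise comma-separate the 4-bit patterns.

size-2^0 implicants → 0001(✓)  0010(✓)  0011(✓)  0110(✓)  1001(✓)  1100(✓)  1101(✓)  1110(✓)
size-2^1 implicants → -001  -110  0-10  00-1  001-  1-01  11-0  110-
Unchecked terms (primes): -001, -110, 0-10, 00-1, 001-, 1-01, 11-0, 110-

NONE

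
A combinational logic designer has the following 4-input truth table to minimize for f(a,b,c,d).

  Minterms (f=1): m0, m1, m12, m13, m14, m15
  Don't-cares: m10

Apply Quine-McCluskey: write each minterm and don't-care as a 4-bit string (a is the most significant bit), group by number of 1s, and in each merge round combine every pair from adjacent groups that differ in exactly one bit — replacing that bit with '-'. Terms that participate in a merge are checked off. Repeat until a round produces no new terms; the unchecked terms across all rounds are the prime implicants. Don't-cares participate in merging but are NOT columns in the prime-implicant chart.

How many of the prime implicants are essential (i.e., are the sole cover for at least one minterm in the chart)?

2

Round 0: 0000✓ 0001✓ 1010✓ 1100✓ 1101✓ 1110✓ 1111✓
Round 1: 000- 1-10 11-0✓ 11-1✓ 110-✓ 111-✓
Round 2: 11--
PIs = {000-, 1-10, 11--}
Coverage chart:
  m0: 000- ←essential
  m1: 000- ←essential
  m12: 11-- ←essential
  m13: 11-- ←essential
  m14: 1-10,11--
  m15: 11-- ←essential
Essential: 000-, 11--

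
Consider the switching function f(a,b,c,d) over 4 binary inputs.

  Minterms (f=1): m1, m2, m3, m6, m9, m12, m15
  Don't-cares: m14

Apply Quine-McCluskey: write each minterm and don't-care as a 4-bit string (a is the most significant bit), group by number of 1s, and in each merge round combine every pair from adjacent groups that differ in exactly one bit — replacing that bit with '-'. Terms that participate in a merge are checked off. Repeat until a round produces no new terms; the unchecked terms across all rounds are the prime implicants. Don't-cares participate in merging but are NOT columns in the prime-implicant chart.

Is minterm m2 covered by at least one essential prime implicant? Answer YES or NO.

NO

Round 0: 0001✓ 0010✓ 0011✓ 0110✓ 1001✓ 1100✓ 1110✓ 1111✓
Round 1: -001 -110 0-10 00-1 001- 11-0 111-
PIs = {-001, -110, 0-10, 00-1, 001-, 11-0, 111-}
Coverage chart:
  m1: -001,00-1
  m2: 0-10,001-
  m3: 00-1,001-
  m6: -110,0-10
  m9: -001 ←essential
  m12: 11-0 ←essential
  m15: 111- ←essential
Essential: -001, 11-0, 111-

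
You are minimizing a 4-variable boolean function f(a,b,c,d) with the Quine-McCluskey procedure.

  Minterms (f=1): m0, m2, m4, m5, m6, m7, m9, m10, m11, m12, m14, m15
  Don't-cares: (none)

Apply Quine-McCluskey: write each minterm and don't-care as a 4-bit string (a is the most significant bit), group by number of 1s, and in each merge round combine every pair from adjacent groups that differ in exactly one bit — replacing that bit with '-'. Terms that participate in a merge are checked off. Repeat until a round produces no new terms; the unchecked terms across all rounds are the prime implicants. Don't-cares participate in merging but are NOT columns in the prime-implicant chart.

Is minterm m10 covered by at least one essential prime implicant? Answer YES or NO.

NO

Round 0: 0000✓ 0010✓ 0100✓ 0101✓ 0110✓ 0111✓ 1001✓ 1010✓ 1011✓ 1100✓ 1110✓ 1111✓
Round 1: -010✓ -100✓ -110✓ -111✓ 0-00✓ 0-10✓ 00-0✓ 01-0✓ 01-1✓ 010-✓ 011-✓ 1-10✓ 1-11✓ 10-1 101-✓ 11-0✓ 111-✓
Round 2: --10 -1-0 -11- 0--0 01-- 1-1-
PIs = {--10, -1-0, -11-, 0--0, 01--, 1-1-, 10-1}
Coverage chart:
  m0: 0--0 ←essential
  m2: --10,0--0
  m4: -1-0,0--0,01--
  m5: 01-- ←essential
  m6: --10,-1-0,-11-,0--0,01--
  m7: -11-,01--
  m9: 10-1 ←essential
  m10: --10,1-1-
  m11: 1-1-,10-1
  m12: -1-0 ←essential
  m14: --10,-1-0,-11-,1-1-
  m15: -11-,1-1-
Essential: -1-0, 0--0, 01--, 10-1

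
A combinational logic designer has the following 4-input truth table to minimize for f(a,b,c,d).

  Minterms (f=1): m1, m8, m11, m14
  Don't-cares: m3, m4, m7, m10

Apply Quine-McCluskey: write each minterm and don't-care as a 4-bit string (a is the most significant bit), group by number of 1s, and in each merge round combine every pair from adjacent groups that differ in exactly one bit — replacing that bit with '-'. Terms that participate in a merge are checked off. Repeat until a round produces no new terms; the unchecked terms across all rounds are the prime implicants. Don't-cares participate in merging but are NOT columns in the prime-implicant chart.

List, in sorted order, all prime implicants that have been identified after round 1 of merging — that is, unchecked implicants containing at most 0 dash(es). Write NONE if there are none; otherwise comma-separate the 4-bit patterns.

Round 0: 0001✓ 0011✓ 0100 0111✓ 1000✓ 1010✓ 1011✓ 1110✓
Round 1: -011 0-11 00-1 1-10 10-0 101-
PIs = {-011, 0-11, 00-1, 0100, 1-10, 10-0, 101-}

0100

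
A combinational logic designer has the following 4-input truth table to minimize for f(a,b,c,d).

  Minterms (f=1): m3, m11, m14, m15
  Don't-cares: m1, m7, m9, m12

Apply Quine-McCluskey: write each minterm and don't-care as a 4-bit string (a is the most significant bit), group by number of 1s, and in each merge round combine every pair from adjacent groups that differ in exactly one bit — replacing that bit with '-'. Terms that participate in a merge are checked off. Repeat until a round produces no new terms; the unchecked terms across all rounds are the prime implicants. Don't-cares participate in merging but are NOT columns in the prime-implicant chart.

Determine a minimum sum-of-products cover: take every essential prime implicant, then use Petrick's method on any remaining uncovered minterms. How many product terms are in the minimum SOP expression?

Round 0: 0001✓ 0011✓ 0111✓ 1001✓ 1011✓ 1100✓ 1110✓ 1111✓
Round 1: -001✓ -011✓ -111✓ 0-11✓ 00-1✓ 1-11✓ 10-1✓ 11-0 111-
Round 2: --11 -0-1
PIs = {--11, -0-1, 11-0, 111-}
Coverage chart:
  m3: --11,-0-1
  m11: --11,-0-1
  m14: 11-0,111-
  m15: --11,111-
(no essential prime implicants)
Petrick residual → --11, 11-0
Min cover (2 terms): cd + abd'

2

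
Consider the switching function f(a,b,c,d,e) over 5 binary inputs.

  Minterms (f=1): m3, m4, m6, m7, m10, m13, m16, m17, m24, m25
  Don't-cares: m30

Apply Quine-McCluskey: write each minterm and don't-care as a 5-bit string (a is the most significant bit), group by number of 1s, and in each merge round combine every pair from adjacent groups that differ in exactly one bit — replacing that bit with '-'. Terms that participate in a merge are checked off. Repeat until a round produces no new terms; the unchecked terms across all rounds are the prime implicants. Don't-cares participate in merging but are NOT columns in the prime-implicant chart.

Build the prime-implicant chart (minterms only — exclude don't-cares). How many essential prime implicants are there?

5

[col 0] 00011*, 00100*, 00110*, 00111*, 01010, 01101, 10000*, 10001*, 11000*, 11001*, 11110
[col 1] 00-11, 001-0, 0011-, 1-000*, 1-001*, 1000-*, 1100-*
[col 2] 1-00-
Prime implicants: 00-11, 001-0, 0011-, 01010, 01101, 1-00-, 11110
PI chart (minterm → PIs covering it):
  3 | 00-11  (sole → essential)
  4 | 001-0  (sole → essential)
  6 | 001-0,0011-
  7 | 00-11,0011-
  10 | 01010  (sole → essential)
  13 | 01101  (sole → essential)
  16 | 1-00-  (sole → essential)
  17 | 1-00-  (sole → essential)
  24 | 1-00-  (sole → essential)
  25 | 1-00-  (sole → essential)
Essential prime implicants: 00-11, 001-0, 01010, 01101, 1-00-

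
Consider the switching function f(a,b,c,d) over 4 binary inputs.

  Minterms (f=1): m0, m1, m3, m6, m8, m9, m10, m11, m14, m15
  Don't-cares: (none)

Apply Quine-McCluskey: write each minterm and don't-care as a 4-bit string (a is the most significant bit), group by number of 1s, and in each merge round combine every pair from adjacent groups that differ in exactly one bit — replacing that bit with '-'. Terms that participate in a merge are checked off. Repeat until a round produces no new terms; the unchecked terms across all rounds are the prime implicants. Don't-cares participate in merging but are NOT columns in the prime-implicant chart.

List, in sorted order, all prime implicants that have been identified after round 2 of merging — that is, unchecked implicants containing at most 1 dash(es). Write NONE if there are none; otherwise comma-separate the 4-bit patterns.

size-2^0 implicants → 0000(✓)  0001(✓)  0011(✓)  0110(✓)  1000(✓)  1001(✓)  1010(✓)  1011(✓)  1110(✓)  1111(✓)
size-2^1 implicants → -000(✓)  -001(✓)  -011(✓)  -110  00-1(✓)  000-(✓)  1-10(✓)  1-11(✓)  10-0(✓)  10-1(✓)  100-(✓)  101-(✓)  111-(✓)
size-2^2 implicants → -0-1  -00-  1-1-  10--
Unchecked terms (primes): -0-1, -00-, -110, 1-1-, 10--

-110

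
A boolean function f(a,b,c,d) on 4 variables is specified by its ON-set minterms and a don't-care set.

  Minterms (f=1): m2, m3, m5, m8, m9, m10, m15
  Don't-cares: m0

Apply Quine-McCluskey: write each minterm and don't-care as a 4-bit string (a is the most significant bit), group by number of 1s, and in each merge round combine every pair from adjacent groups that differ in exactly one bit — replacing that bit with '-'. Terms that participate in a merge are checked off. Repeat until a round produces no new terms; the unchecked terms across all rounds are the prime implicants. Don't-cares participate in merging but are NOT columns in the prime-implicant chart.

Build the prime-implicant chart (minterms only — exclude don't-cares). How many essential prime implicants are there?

[col 0] 0000*, 0010*, 0011*, 0101, 1000*, 1001*, 1010*, 1111
[col 1] -000*, -010*, 00-0*, 001-, 10-0*, 100-
[col 2] -0-0
Prime implicants: -0-0, 001-, 0101, 100-, 1111
PI chart (minterm → PIs covering it):
  2 | -0-0,001-
  3 | 001-  (sole → essential)
  5 | 0101  (sole → essential)
  8 | -0-0,100-
  9 | 100-  (sole → essential)
  10 | -0-0  (sole → essential)
  15 | 1111  (sole → essential)
Essential prime implicants: -0-0, 001-, 0101, 100-, 1111

5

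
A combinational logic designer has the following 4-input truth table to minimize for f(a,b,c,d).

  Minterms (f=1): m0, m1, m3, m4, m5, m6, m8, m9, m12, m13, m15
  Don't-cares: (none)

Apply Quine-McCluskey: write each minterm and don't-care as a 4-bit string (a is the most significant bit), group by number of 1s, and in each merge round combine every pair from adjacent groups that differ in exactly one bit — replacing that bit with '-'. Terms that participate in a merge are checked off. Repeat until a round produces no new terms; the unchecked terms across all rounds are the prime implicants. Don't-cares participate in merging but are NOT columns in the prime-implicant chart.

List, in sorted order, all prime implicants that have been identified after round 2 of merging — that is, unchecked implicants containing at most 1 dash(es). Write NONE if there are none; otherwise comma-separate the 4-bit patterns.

00-1, 01-0, 11-1

size-2^0 implicants → 0000(✓)  0001(✓)  0011(✓)  0100(✓)  0101(✓)  0110(✓)  1000(✓)  1001(✓)  1100(✓)  1101(✓)  1111(✓)
size-2^1 implicants → -000(✓)  -001(✓)  -100(✓)  -101(✓)  0-00(✓)  0-01(✓)  00-1  000-(✓)  01-0  010-(✓)  1-00(✓)  1-01(✓)  100-(✓)  11-1  110-(✓)
size-2^2 implicants → --00(✓)  --01(✓)  -00-(✓)  -10-(✓)  0-0-(✓)  1-0-(✓)
size-2^3 implicants → --0-
Unchecked terms (primes): --0-, 00-1, 01-0, 11-1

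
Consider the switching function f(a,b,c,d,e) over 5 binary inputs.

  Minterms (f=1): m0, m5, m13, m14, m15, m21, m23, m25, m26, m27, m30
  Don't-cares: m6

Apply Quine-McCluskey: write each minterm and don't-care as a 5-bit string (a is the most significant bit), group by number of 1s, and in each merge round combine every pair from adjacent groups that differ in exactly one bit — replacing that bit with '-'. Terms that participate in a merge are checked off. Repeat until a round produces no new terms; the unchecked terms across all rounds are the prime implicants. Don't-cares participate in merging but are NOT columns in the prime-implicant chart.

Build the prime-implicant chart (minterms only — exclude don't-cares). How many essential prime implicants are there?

3

size-2^0 implicants → 00000  00101(✓)  00110(✓)  01101(✓)  01110(✓)  01111(✓)  10101(✓)  10111(✓)  11001(✓)  11010(✓)  11011(✓)  11110(✓)
size-2^1 implicants → -0101  -1110  0-101  0-110  011-1  0111-  101-1  11-10  110-1  1101-
Unchecked terms (primes): -0101, -1110, 0-101, 0-110, 00000, 011-1, 0111-, 101-1, 11-10, 110-1, 1101-
Minterm coverage:
  m0 ⊆ 00000 [E]
  m5 ⊆ -0101,0-101
  m13 ⊆ 0-101,011-1
  m14 ⊆ -1110,0-110,0111-
  m15 ⊆ 011-1,0111-
  m21 ⊆ -0101,101-1
  m23 ⊆ 101-1 [E]
  m25 ⊆ 110-1 [E]
  m26 ⊆ 11-10,1101-
  m27 ⊆ 110-1,1101-
  m30 ⊆ -1110,11-10
E = {00000, 101-1, 110-1}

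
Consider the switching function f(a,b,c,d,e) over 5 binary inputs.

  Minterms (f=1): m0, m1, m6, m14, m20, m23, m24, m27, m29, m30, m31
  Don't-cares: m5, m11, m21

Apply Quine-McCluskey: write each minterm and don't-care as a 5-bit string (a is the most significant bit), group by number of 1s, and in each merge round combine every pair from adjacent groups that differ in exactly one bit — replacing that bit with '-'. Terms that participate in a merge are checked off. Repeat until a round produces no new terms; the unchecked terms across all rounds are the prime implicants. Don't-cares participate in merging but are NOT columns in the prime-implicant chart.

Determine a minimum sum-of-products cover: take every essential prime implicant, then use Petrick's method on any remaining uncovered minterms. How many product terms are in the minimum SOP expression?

size-2^0 implicants → 00000(✓)  00001(✓)  00101(✓)  00110(✓)  01011(✓)  01110(✓)  10100(✓)  10101(✓)  10111(✓)  11000  11011(✓)  11101(✓)  11110(✓)  11111(✓)
size-2^1 implicants → -0101  -1011  -1110  0-110  00-01  0000-  1-101(✓)  1-111(✓)  101-1(✓)  1010-  11-11  111-1(✓)  1111-
size-2^2 implicants → 1-1-1
Unchecked terms (primes): -0101, -1011, -1110, 0-110, 00-01, 0000-, 1-1-1, 1010-, 11-11, 11000, 1111-
Minterm coverage:
  m0 ⊆ 0000- [E]
  m1 ⊆ 00-01,0000-
  m6 ⊆ 0-110 [E]
  m14 ⊆ -1110,0-110
  m20 ⊆ 1010- [E]
  m23 ⊆ 1-1-1 [E]
  m24 ⊆ 11000 [E]
  m27 ⊆ -1011,11-11
  m29 ⊆ 1-1-1 [E]
  m30 ⊆ -1110,1111-
  m31 ⊆ 1-1-1,11-11,1111-
E = {0-110, 0000-, 1-1-1, 1010-, 11000}
Petrick residual → -1011, -1110
Cover = bc'de + bcde' + a'cde' + a'b'c'd' + ace + ab'cd' + abc'd'e'  |cover|=7

7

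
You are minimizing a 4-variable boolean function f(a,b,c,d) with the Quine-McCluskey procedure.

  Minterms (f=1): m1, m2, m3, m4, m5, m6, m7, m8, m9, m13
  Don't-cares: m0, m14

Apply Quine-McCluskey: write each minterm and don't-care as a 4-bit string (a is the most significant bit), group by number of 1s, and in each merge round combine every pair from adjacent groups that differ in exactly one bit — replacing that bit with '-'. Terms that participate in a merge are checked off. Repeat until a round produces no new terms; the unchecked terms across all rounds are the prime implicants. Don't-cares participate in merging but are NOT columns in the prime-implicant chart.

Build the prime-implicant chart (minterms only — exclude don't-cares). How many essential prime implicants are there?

3

Round 0: 0000✓ 0001✓ 0010✓ 0011✓ 0100✓ 0101✓ 0110✓ 0111✓ 1000✓ 1001✓ 1101✓ 1110✓
Round 1: -000✓ -001✓ -101✓ -110 0-00✓ 0-01✓ 0-10✓ 0-11✓ 00-0✓ 00-1✓ 000-✓ 001-✓ 01-0✓ 01-1✓ 010-✓ 011-✓ 1-01✓ 100-✓
Round 2: --01 -00- 0--0✓ 0--1✓ 0-0-✓ 0-1-✓ 00--✓ 01--✓
Round 3: 0---
PIs = {--01, -00-, -110, 0---}
Coverage chart:
  m1: --01,-00-,0---
  m2: 0--- ←essential
  m3: 0--- ←essential
  m4: 0--- ←essential
  m5: --01,0---
  m6: -110,0---
  m7: 0--- ←essential
  m8: -00- ←essential
  m9: --01,-00-
  m13: --01 ←essential
Essential: --01, -00-, 0---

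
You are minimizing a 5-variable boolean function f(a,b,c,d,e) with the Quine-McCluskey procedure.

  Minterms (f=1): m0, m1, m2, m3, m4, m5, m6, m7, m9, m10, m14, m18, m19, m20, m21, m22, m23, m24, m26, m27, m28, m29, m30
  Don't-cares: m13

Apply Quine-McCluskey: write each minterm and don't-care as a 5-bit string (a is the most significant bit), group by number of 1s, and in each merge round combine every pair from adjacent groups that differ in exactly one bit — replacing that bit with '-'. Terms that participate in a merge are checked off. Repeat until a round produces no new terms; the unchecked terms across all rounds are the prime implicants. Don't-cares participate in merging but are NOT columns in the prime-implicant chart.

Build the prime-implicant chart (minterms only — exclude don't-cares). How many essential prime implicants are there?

5

Round 0: 00000✓ 00001✓ 00010✓ 00011✓ 00100✓ 00101✓ 00110✓ 00111✓ 01001✓ 01010✓ 01101✓ 01110✓ 10010✓ 10011✓ 10100✓ 10101✓ 10110✓ 10111✓ 11000✓ 11010✓ 11011✓ 11100✓ 11101✓ 11110✓
Round 1: -0010✓ -0011✓ -0100✓ -0101✓ -0110✓ -0111✓ -1010✓ -1101✓ -1110✓ 0-001✓ 0-010✓ 0-101✓ 0-110✓ 00-00✓ 00-01✓ 00-10✓ 00-11✓ 000-0✓ 000-1✓ 0000-✓ 0001-✓ 001-0✓ 001-1✓ 0010-✓ 0011-✓ 01-01✓ 01-10✓ 1-010✓ 1-011✓ 1-100✓ 1-101✓ 1-110✓ 10-10✓ 10-11✓ 1001-✓ 101-0✓ 101-1✓ 1010-✓ 1011-✓ 11-00✓ 11-10✓ 110-0✓ 1101-✓ 111-0✓ 1110-✓
Round 2: --010✓ --101 --110✓ -0-10✓ -0-11✓ -001-✓ -01-0✓ -01-1✓ -010-✓ -011-✓ -1-10✓ 0--01 0--10✓ 00--0✓ 00--1✓ 00-0-✓ 00-1-✓ 000--✓ 001--✓ 1--10✓ 1-01- 1-1-0 1-10- 10-1-✓ 101--✓ 11--0
Round 3: ---10 -0-1- -01-- 00---
PIs = {---10, --101, -0-1-, -01--, 0--01, 00---, 1-01-, 1-1-0, 1-10-, 11--0}
Coverage chart:
  m0: 00--- ←essential
  m1: 0--01,00---
  m2: ---10,-0-1-,00---
  m3: -0-1-,00---
  m4: -01--,00---
  m5: --101,-01--,0--01,00---
  m6: ---10,-0-1-,-01--,00---
  m7: -0-1-,-01--,00---
  m9: 0--01 ←essential
  m10: ---10 ←essential
  m14: ---10 ←essential
  m18: ---10,-0-1-,1-01-
  m19: -0-1-,1-01-
  m20: -01--,1-1-0,1-10-
  m21: --101,-01--,1-10-
  m22: ---10,-0-1-,-01--,1-1-0
  m23: -0-1-,-01--
  m24: 11--0 ←essential
  m26: ---10,1-01-,11--0
  m27: 1-01- ←essential
  m28: 1-1-0,1-10-,11--0
  m29: --101,1-10-
  m30: ---10,1-1-0,11--0
Essential: ---10, 0--01, 00---, 1-01-, 11--0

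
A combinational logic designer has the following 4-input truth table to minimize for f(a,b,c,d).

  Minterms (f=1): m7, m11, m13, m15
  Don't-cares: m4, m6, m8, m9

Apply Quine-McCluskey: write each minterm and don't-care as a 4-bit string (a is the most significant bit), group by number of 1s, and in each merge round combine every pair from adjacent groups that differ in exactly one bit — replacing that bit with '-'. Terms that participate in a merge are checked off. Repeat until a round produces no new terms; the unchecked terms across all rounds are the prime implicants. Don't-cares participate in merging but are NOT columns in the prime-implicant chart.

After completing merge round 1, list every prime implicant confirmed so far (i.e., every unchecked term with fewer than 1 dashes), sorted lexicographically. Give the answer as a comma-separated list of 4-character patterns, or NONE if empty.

size-2^0 implicants → 0100(✓)  0110(✓)  0111(✓)  1000(✓)  1001(✓)  1011(✓)  1101(✓)  1111(✓)
size-2^1 implicants → -111  01-0  011-  1-01(✓)  1-11(✓)  10-1(✓)  100-  11-1(✓)
size-2^2 implicants → 1--1
Unchecked terms (primes): -111, 01-0, 011-, 1--1, 100-

NONE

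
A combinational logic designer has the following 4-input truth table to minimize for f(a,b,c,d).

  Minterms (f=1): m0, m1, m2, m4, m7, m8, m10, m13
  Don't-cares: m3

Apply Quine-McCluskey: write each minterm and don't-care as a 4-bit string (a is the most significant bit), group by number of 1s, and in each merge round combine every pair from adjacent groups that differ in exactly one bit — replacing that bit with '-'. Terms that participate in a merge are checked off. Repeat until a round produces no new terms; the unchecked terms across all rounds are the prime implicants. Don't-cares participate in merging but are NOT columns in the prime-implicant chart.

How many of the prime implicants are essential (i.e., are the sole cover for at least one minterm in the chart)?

5

[col 0] 0000*, 0001*, 0010*, 0011*, 0100*, 0111*, 1000*, 1010*, 1101
[col 1] -000*, -010*, 0-00, 0-11, 00-0*, 00-1*, 000-*, 001-*, 10-0*
[col 2] -0-0, 00--
Prime implicants: -0-0, 0-00, 0-11, 00--, 1101
PI chart (minterm → PIs covering it):
  0 | -0-0,0-00,00--
  1 | 00--  (sole → essential)
  2 | -0-0,00--
  4 | 0-00  (sole → essential)
  7 | 0-11  (sole → essential)
  8 | -0-0  (sole → essential)
  10 | -0-0  (sole → essential)
  13 | 1101  (sole → essential)
Essential prime implicants: -0-0, 0-00, 0-11, 00--, 1101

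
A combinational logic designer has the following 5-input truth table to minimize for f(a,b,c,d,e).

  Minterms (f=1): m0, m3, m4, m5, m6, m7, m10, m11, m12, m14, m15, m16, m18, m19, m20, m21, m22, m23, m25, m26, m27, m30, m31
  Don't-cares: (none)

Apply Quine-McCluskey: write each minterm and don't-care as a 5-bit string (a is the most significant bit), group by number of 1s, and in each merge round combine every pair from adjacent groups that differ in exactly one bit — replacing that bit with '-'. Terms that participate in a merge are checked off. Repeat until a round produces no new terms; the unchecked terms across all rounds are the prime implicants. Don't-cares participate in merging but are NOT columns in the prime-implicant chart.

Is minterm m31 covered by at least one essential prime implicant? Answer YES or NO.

Round 0: 00000✓ 00011✓ 00100✓ 00101✓ 00110✓ 00111✓ 01010✓ 01011✓ 01100✓ 01110✓ 01111✓ 10000✓ 10010✓ 10011✓ 10100✓ 10101✓ 10110✓ 10111✓ 11001✓ 11010✓ 11011✓ 11110✓ 11111✓
Round 1: -0000✓ -0011✓ -0100✓ -0101✓ -0110✓ -0111✓ -1010✓ -1011✓ -1110✓ -1111✓ 0-011✓ 0-100✓ 0-110✓ 0-111✓ 00-00✓ 00-11✓ 001-0✓ 001-1✓ 0010-✓ 0011-✓ 01-10✓ 01-11✓ 0101-✓ 011-0✓ 0111-✓ 1-010✓ 1-011✓ 1-110✓ 1-111✓ 10-00✓ 10-10✓ 10-11✓ 100-0✓ 1001-✓ 101-0✓ 101-1✓ 1010-✓ 1011-✓ 11-10✓ 11-11✓ 110-1 1101-✓ 1111-✓
Round 2: --011✓ --110✓ --111✓ -0-00 -0-11✓ -01-0✓ -01-1✓ -010-✓ -011-✓ -1-10✓ -1-11✓ -101-✓ -111-✓ 0--11✓ 0-1-0 0-11-✓ 001--✓ 01-1-✓ 1--10✓ 1--11✓ 1-01-✓ 1-11-✓ 10--0 10-1-✓ 101--✓ 11-1-✓
Round 3: ---11 --11- -01-- -1-1- 1--1-
PIs = {---11, --11-, -0-00, -01--, -1-1-, 0-1-0, 1--1-, 10--0, 110-1}
Coverage chart:
  m0: -0-00 ←essential
  m3: ---11 ←essential
  m4: -0-00,-01--,0-1-0
  m5: -01-- ←essential
  m6: --11-,-01--,0-1-0
  m7: ---11,--11-,-01--
  m10: -1-1- ←essential
  m11: ---11,-1-1-
  m12: 0-1-0 ←essential
  m14: --11-,-1-1-,0-1-0
  m15: ---11,--11-,-1-1-
  m16: -0-00,10--0
  m18: 1--1-,10--0
  m19: ---11,1--1-
  m20: -0-00,-01--,10--0
  m21: -01-- ←essential
  m22: --11-,-01--,1--1-,10--0
  m23: ---11,--11-,-01--,1--1-
  m25: 110-1 ←essential
  m26: -1-1-,1--1-
  m27: ---11,-1-1-,1--1-,110-1
  m30: --11-,-1-1-,1--1-
  m31: ---11,--11-,-1-1-,1--1-
Essential: ---11, -0-00, -01--, -1-1-, 0-1-0, 110-1

YES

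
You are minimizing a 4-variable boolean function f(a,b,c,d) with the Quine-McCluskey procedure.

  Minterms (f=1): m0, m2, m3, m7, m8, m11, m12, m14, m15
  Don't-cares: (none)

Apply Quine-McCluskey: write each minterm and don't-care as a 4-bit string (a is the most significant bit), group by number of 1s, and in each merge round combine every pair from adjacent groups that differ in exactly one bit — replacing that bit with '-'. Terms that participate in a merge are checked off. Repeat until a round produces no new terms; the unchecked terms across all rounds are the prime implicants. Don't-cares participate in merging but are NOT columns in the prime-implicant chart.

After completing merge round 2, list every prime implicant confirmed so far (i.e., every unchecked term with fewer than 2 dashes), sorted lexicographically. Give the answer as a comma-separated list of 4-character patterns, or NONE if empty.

-000, 00-0, 001-, 1-00, 11-0, 111-

Round 0: 0000✓ 0010✓ 0011✓ 0111✓ 1000✓ 1011✓ 1100✓ 1110✓ 1111✓
Round 1: -000 -011✓ -111✓ 0-11✓ 00-0 001- 1-00 1-11✓ 11-0 111-
Round 2: --11
PIs = {--11, -000, 00-0, 001-, 1-00, 11-0, 111-}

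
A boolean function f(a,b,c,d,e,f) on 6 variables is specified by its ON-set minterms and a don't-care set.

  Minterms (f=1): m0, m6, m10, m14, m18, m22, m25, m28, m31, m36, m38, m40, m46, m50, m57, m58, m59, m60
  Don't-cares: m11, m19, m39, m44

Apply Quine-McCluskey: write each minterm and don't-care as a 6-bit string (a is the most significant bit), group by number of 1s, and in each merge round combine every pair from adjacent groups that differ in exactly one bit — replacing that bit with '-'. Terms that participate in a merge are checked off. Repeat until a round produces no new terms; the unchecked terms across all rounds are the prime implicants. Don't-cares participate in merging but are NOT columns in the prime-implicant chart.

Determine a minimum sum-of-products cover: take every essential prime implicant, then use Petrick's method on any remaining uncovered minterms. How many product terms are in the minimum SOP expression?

[col 0] 000000, 000110*, 001010*, 001011*, 001110*, 010010*, 010011*, 010110*, 011001*, 011100*, 011111, 100100*, 100110*, 100111*, 101000*, 101100*, 101110*, 110010*, 111001*, 111010*, 111011*, 111100*
[col 1] -00110*, -01110*, -10010, -11001, -11100, 0-0110, 00-110*, 001-10, 00101-, 010-10, 01001-, 1-1100, 10-100*, 10-110*, 1001-0*, 10011-, 101-00, 1011-0*, 11-010, 1110-1, 11101-
[col 2] -0-110, 10-1-0
Prime implicants: -0-110, -10010, -11001, -11100, 0-0110, 000000, 001-10, 00101-, 010-10, 01001-, 011111, 1-1100, 10-1-0, 10011-, 101-00, 11-010, 1110-1, 11101-
PI chart (minterm → PIs covering it):
  0 | 000000  (sole → essential)
  6 | -0-110,0-0110
  10 | 001-10,00101-
  14 | -0-110,001-10
  18 | -10010,010-10,01001-
  22 | 0-0110,010-10
  25 | -11001  (sole → essential)
  28 | -11100  (sole → essential)
  31 | 011111  (sole → essential)
  36 | 10-1-0  (sole → essential)
  38 | -0-110,10-1-0,10011-
  40 | 101-00  (sole → essential)
  46 | -0-110,10-1-0
  50 | -10010,11-010
  57 | -11001,1110-1
  58 | 11-010,11101-
  59 | 1110-1,11101-
  60 | -11100,1-1100
Essential prime implicants: -11001, -11100, 000000, 011111, 10-1-0, 101-00
Petrick residual → -10010, 0-0110, 001-10, 11101-
Minimum SOP uses 10 PIs: bc'd'ef' + bcd'e'f + bcde'f' + a'c'def' + a'b'c'd'e'f' + a'b'cef' + a'bcdef + ab'df' + ab'ce'f' + abcd'e

10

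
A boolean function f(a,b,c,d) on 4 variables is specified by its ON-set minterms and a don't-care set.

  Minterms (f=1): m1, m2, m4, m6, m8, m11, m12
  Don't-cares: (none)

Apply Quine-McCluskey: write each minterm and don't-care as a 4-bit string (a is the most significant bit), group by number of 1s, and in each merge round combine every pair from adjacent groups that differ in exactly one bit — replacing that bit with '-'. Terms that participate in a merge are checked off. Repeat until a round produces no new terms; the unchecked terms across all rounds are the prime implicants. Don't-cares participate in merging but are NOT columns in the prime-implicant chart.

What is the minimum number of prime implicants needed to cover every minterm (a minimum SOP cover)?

Round 0: 0001 0010✓ 0100✓ 0110✓ 1000✓ 1011 1100✓
Round 1: -100 0-10 01-0 1-00
PIs = {-100, 0-10, 0001, 01-0, 1-00, 1011}
Coverage chart:
  m1: 0001 ←essential
  m2: 0-10 ←essential
  m4: -100,01-0
  m6: 0-10,01-0
  m8: 1-00 ←essential
  m11: 1011 ←essential
  m12: -100,1-00
Essential: 0-10, 0001, 1-00, 1011
Petrick residual → -100
Min cover (5 terms): bc'd' + a'cd' + a'b'c'd + ac'd' + ab'cd

5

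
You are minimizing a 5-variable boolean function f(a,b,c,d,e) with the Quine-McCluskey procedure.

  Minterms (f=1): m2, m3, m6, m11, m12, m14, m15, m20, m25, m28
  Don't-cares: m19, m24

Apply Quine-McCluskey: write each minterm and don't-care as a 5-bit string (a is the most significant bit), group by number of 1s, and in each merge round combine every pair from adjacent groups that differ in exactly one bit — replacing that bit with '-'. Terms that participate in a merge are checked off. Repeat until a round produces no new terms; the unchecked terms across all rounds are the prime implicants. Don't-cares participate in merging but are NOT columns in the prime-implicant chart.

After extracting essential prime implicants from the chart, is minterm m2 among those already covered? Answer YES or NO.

size-2^0 implicants → 00010(✓)  00011(✓)  00110(✓)  01011(✓)  01100(✓)  01110(✓)  01111(✓)  10011(✓)  10100(✓)  11000(✓)  11001(✓)  11100(✓)
size-2^1 implicants → -0011  -1100  0-011  0-110  00-10  0001-  01-11  011-0  0111-  1-100  11-00  1100-
Unchecked terms (primes): -0011, -1100, 0-011, 0-110, 00-10, 0001-, 01-11, 011-0, 0111-, 1-100, 11-00, 1100-
Minterm coverage:
  m2 ⊆ 00-10,0001-
  m3 ⊆ -0011,0-011,0001-
  m6 ⊆ 0-110,00-10
  m11 ⊆ 0-011,01-11
  m12 ⊆ -1100,011-0
  m14 ⊆ 0-110,011-0,0111-
  m15 ⊆ 01-11,0111-
  m20 ⊆ 1-100 [E]
  m25 ⊆ 1100- [E]
  m28 ⊆ -1100,1-100,11-00
E = {1-100, 1100-}

NO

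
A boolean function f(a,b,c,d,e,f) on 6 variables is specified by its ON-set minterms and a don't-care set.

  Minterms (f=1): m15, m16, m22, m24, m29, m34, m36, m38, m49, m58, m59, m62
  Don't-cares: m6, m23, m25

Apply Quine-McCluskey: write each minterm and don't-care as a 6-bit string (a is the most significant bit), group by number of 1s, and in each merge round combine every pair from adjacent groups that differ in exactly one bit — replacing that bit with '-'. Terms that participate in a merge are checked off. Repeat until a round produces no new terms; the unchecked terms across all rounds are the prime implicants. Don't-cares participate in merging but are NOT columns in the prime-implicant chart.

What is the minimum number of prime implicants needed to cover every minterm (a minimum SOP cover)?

9

size-2^0 implicants → 000110(✓)  001111  010000(✓)  010110(✓)  010111(✓)  011000(✓)  011001(✓)  011101(✓)  100010(✓)  100100(✓)  100110(✓)  110001  111010(✓)  111011(✓)  111110(✓)
size-2^1 implicants → -00110  0-0110  01-000  01011-  011-01  01100-  100-10  1001-0  111-10  11101-
Unchecked terms (primes): -00110, 0-0110, 001111, 01-000, 01011-, 011-01, 01100-, 100-10, 1001-0, 110001, 111-10, 11101-
Minterm coverage:
  m15 ⊆ 001111 [E]
  m16 ⊆ 01-000 [E]
  m22 ⊆ 0-0110,01011-
  m24 ⊆ 01-000,01100-
  m29 ⊆ 011-01 [E]
  m34 ⊆ 100-10 [E]
  m36 ⊆ 1001-0 [E]
  m38 ⊆ -00110,100-10,1001-0
  m49 ⊆ 110001 [E]
  m58 ⊆ 111-10,11101-
  m59 ⊆ 11101- [E]
  m62 ⊆ 111-10 [E]
E = {001111, 01-000, 011-01, 100-10, 1001-0, 110001, 111-10, 11101-}
Petrick residual → 0-0110
Cover = a'c'def' + a'b'cdef + a'bd'e'f' + a'bce'f + ab'c'ef' + ab'c'df' + abc'd'e'f + abcef' + abcd'e  |cover|=9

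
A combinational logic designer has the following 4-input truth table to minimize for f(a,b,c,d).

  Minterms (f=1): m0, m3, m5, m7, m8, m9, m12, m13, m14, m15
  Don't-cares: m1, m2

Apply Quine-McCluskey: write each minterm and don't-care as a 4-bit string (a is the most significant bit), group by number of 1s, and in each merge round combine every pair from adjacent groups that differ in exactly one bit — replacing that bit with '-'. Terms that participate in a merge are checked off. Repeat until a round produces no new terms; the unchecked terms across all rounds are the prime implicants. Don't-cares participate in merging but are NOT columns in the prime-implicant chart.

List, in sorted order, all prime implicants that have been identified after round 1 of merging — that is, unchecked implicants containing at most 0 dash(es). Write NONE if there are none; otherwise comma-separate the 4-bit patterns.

Round 0: 0000✓ 0001✓ 0010✓ 0011✓ 0101✓ 0111✓ 1000✓ 1001✓ 1100✓ 1101✓ 1110✓ 1111✓
Round 1: -000✓ -001✓ -101✓ -111✓ 0-01✓ 0-11✓ 00-0✓ 00-1✓ 000-✓ 001-✓ 01-1✓ 1-00✓ 1-01✓ 100-✓ 11-0✓ 11-1✓ 110-✓ 111-✓
Round 2: --01 -00- -1-1 0--1 00-- 1-0- 11--
PIs = {--01, -00-, -1-1, 0--1, 00--, 1-0-, 11--}

NONE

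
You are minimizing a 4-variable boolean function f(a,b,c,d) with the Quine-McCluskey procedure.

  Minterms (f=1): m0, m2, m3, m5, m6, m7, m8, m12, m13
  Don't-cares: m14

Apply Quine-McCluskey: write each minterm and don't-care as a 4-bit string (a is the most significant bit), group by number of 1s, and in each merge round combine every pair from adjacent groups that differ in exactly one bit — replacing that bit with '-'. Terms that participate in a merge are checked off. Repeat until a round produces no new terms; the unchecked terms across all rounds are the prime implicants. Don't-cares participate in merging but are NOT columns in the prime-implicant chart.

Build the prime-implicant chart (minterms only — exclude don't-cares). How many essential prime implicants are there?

1

size-2^0 implicants → 0000(✓)  0010(✓)  0011(✓)  0101(✓)  0110(✓)  0111(✓)  1000(✓)  1100(✓)  1101(✓)  1110(✓)
size-2^1 implicants → -000  -101  -110  0-10(✓)  0-11(✓)  00-0  001-(✓)  01-1  011-(✓)  1-00  11-0  110-
size-2^2 implicants → 0-1-
Unchecked terms (primes): -000, -101, -110, 0-1-, 00-0, 01-1, 1-00, 11-0, 110-
Minterm coverage:
  m0 ⊆ -000,00-0
  m2 ⊆ 0-1-,00-0
  m3 ⊆ 0-1- [E]
  m5 ⊆ -101,01-1
  m6 ⊆ -110,0-1-
  m7 ⊆ 0-1-,01-1
  m8 ⊆ -000,1-00
  m12 ⊆ 1-00,11-0,110-
  m13 ⊆ -101,110-
E = {0-1-}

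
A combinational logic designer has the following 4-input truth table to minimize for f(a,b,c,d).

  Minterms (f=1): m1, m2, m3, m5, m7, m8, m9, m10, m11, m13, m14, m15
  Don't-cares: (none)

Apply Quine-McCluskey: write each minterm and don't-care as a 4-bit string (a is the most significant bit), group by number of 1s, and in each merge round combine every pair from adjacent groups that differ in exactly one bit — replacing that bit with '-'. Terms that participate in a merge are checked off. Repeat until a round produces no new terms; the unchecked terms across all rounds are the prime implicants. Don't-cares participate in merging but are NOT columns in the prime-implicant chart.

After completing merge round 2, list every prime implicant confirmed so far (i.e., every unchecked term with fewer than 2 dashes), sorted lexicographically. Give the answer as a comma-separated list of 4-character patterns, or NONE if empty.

NONE

Round 0: 0001✓ 0010✓ 0011✓ 0101✓ 0111✓ 1000✓ 1001✓ 1010✓ 1011✓ 1101✓ 1110✓ 1111✓
Round 1: -001✓ -010✓ -011✓ -101✓ -111✓ 0-01✓ 0-11✓ 00-1✓ 001-✓ 01-1✓ 1-01✓ 1-10✓ 1-11✓ 10-0✓ 10-1✓ 100-✓ 101-✓ 11-1✓ 111-✓
Round 2: --01✓ --11✓ -0-1✓ -01- -1-1✓ 0--1✓ 1--1✓ 1-1- 10--
Round 3: ---1
PIs = {---1, -01-, 1-1-, 10--}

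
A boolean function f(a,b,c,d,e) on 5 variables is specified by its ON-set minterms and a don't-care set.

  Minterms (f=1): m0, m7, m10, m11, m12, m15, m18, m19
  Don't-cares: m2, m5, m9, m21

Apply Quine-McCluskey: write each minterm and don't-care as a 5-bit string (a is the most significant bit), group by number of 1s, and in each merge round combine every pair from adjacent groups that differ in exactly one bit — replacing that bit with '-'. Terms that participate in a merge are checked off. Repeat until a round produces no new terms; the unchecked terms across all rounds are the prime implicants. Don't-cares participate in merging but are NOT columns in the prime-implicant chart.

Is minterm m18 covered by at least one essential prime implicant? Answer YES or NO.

YES

Round 0: 00000✓ 00010✓ 00101✓ 00111✓ 01001✓ 01010✓ 01011✓ 01100 01111✓ 10010✓ 10011✓ 10101✓
Round 1: -0010 -0101 0-010 0-111 000-0 001-1 01-11 010-1 0101- 1001-
PIs = {-0010, -0101, 0-010, 0-111, 000-0, 001-1, 01-11, 010-1, 0101-, 01100, 1001-}
Coverage chart:
  m0: 000-0 ←essential
  m7: 0-111,001-1
  m10: 0-010,0101-
  m11: 01-11,010-1,0101-
  m12: 01100 ←essential
  m15: 0-111,01-11
  m18: -0010,1001-
  m19: 1001- ←essential
Essential: 000-0, 01100, 1001-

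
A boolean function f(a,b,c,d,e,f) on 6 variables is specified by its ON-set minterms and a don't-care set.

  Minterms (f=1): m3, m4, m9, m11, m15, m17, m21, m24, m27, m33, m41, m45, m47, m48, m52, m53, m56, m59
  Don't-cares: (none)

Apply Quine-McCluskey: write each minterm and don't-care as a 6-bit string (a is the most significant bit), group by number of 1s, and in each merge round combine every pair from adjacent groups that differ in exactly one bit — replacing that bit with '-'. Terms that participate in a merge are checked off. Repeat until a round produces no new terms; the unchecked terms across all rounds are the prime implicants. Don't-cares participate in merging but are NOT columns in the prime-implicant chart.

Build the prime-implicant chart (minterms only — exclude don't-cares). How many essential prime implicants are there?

Round 0: 000011✓ 000100 001001✓ 001011✓ 001111✓ 010001✓ 010101✓ 011000✓ 011011✓ 100001✓ 101001✓ 101101✓ 101111✓ 110000✓ 110100✓ 110101✓ 111000✓ 111011✓
Round 1: -01001 -01111 -10101 -11000 -11011 0-1011 00-011 001-11 0010-1 010-01 10-001 101-01 1011-1 11-000 110-00 11010-
PIs = {-01001, -01111, -10101, -11000, -11011, 0-1011, 00-011, 000100, 001-11, 0010-1, 010-01, 10-001, 101-01, 1011-1, 11-000, 110-00, 11010-}
Coverage chart:
  m3: 00-011 ←essential
  m4: 000100 ←essential
  m9: -01001,0010-1
  m11: 0-1011,00-011,001-11,0010-1
  m15: -01111,001-11
  m17: 010-01 ←essential
  m21: -10101,010-01
  m24: -11000 ←essential
  m27: -11011,0-1011
  m33: 10-001 ←essential
  m41: -01001,10-001,101-01
  m45: 101-01,1011-1
  m47: -01111,1011-1
  m48: 11-000,110-00
  m52: 110-00,11010-
  m53: -10101,11010-
  m56: -11000,11-000
  m59: -11011 ←essential
Essential: -11000, -11011, 00-011, 000100, 010-01, 10-001

6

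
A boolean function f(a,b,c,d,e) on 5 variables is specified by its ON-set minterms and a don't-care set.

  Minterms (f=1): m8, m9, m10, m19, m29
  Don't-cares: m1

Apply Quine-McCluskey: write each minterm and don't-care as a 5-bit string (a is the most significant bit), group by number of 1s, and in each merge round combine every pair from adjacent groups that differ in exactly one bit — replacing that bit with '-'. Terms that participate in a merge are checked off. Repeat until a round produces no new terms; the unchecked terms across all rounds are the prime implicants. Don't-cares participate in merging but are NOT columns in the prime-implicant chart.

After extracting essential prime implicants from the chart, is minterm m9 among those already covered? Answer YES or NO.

[col 0] 00001*, 01000*, 01001*, 01010*, 10011, 11101
[col 1] 0-001, 010-0, 0100-
Prime implicants: 0-001, 010-0, 0100-, 10011, 11101
PI chart (minterm → PIs covering it):
  8 | 010-0,0100-
  9 | 0-001,0100-
  10 | 010-0  (sole → essential)
  19 | 10011  (sole → essential)
  29 | 11101  (sole → essential)
Essential prime implicants: 010-0, 10011, 11101

NO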